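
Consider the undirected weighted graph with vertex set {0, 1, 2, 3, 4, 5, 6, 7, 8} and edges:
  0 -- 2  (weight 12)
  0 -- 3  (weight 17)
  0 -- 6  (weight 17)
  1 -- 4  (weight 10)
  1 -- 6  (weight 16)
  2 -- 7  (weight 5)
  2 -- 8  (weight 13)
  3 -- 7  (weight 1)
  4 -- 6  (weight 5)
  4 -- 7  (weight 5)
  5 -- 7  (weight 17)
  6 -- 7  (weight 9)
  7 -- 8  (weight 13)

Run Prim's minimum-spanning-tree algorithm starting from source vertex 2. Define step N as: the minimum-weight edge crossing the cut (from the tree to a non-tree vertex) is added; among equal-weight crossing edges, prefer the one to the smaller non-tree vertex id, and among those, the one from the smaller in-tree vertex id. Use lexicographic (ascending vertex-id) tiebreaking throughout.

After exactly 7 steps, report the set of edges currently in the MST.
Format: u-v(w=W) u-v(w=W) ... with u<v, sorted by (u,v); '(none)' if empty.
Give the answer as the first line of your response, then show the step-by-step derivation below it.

0-2(w=12) 1-4(w=10) 2-7(w=5) 2-8(w=13) 3-7(w=1) 4-6(w=5) 4-7(w=5)

step 1: add edge 2-7 (w=5); MST = {2-7(w=5)}
step 2: add edge 3-7 (w=1); MST = {2-7(w=5) 3-7(w=1)}
step 3: add edge 4-7 (w=5); MST = {2-7(w=5) 3-7(w=1) 4-7(w=5)}
step 4: add edge 4-6 (w=5); MST = {2-7(w=5) 3-7(w=1) 4-6(w=5) 4-7(w=5)}
step 5: add edge 1-4 (w=10); MST = {1-4(w=10) 2-7(w=5) 3-7(w=1) 4-6(w=5) 4-7(w=5)}
step 6: add edge 0-2 (w=12); MST = {0-2(w=12) 1-4(w=10) 2-7(w=5) 3-7(w=1) 4-6(w=5) 4-7(w=5)}
step 7: add edge 2-8 (w=13); MST = {0-2(w=12) 1-4(w=10) 2-7(w=5) 2-8(w=13) 3-7(w=1) 4-6(w=5) 4-7(w=5)}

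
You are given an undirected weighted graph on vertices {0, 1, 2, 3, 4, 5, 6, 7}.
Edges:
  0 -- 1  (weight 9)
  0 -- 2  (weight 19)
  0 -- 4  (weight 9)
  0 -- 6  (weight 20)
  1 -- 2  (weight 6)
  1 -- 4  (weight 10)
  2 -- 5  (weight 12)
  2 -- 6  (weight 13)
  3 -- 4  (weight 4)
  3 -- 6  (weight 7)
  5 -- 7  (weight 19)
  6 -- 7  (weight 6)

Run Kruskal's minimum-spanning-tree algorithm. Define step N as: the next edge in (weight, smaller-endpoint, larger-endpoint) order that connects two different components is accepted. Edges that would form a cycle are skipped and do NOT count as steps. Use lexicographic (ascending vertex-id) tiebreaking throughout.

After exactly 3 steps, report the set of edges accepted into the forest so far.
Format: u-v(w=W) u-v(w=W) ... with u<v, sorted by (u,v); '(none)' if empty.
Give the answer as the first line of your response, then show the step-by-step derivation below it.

1-2(w=6) 3-4(w=4) 6-7(w=6)

step 1: add edge 3-4 (w=4); MST = {3-4(w=4)}
step 2: add edge 1-2 (w=6); MST = {1-2(w=6) 3-4(w=4)}
step 3: add edge 6-7 (w=6); MST = {1-2(w=6) 3-4(w=4) 6-7(w=6)}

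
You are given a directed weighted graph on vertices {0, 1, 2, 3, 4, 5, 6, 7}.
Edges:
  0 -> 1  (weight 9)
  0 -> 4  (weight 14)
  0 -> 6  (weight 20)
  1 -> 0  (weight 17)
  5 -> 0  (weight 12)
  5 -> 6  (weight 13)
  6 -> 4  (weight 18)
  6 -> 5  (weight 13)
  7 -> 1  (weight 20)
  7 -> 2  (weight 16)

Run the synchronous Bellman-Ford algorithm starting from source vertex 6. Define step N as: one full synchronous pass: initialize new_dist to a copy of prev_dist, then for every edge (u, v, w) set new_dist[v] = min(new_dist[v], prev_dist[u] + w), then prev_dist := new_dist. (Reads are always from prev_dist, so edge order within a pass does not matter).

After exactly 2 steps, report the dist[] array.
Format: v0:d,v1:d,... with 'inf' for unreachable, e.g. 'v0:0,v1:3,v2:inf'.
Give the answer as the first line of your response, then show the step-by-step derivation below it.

v0:25,v1:inf,v2:inf,v3:inf,v4:18,v5:13,v6:0,v7:inf

step 1: dist = v0:inf,v1:inf,v2:inf,v3:inf,v4:18,v5:13,v6:0,v7:inf
step 2: dist = v0:25,v1:inf,v2:inf,v3:inf,v4:18,v5:13,v6:0,v7:inf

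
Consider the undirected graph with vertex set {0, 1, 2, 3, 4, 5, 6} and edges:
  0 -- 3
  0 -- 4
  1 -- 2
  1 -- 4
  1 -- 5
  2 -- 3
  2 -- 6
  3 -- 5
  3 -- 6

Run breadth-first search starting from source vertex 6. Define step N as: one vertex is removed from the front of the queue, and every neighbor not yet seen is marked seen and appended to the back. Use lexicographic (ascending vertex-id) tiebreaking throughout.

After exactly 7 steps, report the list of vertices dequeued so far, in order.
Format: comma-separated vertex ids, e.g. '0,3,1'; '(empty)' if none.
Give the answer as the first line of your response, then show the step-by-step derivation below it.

6,2,3,1,0,5,4

step 1: dequeue 6; queue=[2,3]; order=6
step 2: dequeue 2; queue=[3,1]; order=6,2
step 3: dequeue 3; queue=[1,0,5]; order=6,2,3
step 4: dequeue 1; queue=[0,5,4]; order=6,2,3,1
step 5: dequeue 0; queue=[5,4]; order=6,2,3,1,0
step 6: dequeue 5; queue=[4]; order=6,2,3,1,0,5
step 7: dequeue 4; queue=[(empty)]; order=6,2,3,1,0,5,4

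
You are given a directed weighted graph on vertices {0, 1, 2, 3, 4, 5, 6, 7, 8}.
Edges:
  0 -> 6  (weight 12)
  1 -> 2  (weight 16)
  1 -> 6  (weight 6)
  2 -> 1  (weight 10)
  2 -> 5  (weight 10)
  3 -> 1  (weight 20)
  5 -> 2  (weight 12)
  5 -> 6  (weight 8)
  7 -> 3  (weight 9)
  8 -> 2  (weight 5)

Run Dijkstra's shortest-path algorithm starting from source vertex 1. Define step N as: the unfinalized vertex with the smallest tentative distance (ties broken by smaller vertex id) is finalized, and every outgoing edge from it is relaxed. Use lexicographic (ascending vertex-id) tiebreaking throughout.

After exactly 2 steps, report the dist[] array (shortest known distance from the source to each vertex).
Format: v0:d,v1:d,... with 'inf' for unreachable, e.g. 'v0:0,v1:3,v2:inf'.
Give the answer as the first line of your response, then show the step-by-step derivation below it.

v0:inf,v1:0,v2:16,v3:inf,v4:inf,v5:inf,v6:6,v7:inf,v8:inf

step 1: dist = v0:inf,v1:0,v2:16,v3:inf,v4:inf,v5:inf,v6:6,v7:inf,v8:inf
step 2: dist = v0:inf,v1:0,v2:16,v3:inf,v4:inf,v5:inf,v6:6,v7:inf,v8:inf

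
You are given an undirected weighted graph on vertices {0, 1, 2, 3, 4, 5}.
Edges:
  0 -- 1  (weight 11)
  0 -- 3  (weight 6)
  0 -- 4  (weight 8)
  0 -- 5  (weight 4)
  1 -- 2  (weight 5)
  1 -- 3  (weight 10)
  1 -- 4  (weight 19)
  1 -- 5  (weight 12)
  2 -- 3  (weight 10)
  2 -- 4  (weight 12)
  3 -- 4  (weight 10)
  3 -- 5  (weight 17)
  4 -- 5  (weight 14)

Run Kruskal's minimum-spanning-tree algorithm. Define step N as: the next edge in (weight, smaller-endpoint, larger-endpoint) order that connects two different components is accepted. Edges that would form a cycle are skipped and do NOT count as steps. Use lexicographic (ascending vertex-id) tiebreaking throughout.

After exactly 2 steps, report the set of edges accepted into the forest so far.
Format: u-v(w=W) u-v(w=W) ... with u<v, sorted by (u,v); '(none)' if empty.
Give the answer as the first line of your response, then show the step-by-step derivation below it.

0-5(w=4) 1-2(w=5)

step 1: add edge 0-5 (w=4); MST = {0-5(w=4)}
step 2: add edge 1-2 (w=5); MST = {0-5(w=4) 1-2(w=5)}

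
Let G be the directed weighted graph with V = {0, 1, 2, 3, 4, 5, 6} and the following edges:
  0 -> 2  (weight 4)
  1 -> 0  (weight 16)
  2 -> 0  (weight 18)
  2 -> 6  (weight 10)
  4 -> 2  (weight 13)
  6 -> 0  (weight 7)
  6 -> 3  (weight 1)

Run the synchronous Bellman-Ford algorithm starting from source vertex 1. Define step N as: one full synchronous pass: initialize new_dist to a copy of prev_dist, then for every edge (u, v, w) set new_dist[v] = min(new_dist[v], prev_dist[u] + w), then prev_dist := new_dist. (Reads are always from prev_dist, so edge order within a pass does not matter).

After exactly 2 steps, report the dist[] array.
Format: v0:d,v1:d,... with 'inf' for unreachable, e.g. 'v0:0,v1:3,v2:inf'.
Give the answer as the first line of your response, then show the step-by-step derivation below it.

v0:16,v1:0,v2:20,v3:inf,v4:inf,v5:inf,v6:inf

step 1: dist = v0:16,v1:0,v2:inf,v3:inf,v4:inf,v5:inf,v6:inf
step 2: dist = v0:16,v1:0,v2:20,v3:inf,v4:inf,v5:inf,v6:inf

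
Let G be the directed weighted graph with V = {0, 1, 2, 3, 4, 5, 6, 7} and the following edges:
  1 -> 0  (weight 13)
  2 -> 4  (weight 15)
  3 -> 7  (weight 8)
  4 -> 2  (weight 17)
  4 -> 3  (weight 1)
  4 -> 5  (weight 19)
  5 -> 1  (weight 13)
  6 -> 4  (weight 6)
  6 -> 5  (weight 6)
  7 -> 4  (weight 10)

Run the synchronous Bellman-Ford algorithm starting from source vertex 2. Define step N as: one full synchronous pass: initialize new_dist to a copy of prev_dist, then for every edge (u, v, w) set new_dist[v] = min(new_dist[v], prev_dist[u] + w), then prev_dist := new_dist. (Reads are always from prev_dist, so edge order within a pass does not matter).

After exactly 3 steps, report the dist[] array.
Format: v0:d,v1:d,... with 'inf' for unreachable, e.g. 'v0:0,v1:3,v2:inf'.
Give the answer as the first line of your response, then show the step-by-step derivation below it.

v0:inf,v1:47,v2:0,v3:16,v4:15,v5:34,v6:inf,v7:24

step 1: dist = v0:inf,v1:inf,v2:0,v3:inf,v4:15,v5:inf,v6:inf,v7:inf
step 2: dist = v0:inf,v1:inf,v2:0,v3:16,v4:15,v5:34,v6:inf,v7:inf
step 3: dist = v0:inf,v1:47,v2:0,v3:16,v4:15,v5:34,v6:inf,v7:24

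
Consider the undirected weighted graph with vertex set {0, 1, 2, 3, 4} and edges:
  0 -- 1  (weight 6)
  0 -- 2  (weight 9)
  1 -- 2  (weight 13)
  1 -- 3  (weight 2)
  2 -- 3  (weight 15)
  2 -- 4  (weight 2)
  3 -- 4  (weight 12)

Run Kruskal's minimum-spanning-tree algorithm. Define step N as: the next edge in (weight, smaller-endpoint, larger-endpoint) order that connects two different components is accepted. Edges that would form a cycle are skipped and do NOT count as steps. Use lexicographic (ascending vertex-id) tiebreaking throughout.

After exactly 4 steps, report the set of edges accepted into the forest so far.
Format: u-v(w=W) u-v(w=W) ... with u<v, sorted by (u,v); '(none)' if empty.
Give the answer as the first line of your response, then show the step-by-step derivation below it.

0-1(w=6) 0-2(w=9) 1-3(w=2) 2-4(w=2)

step 1: add edge 1-3 (w=2); MST = {1-3(w=2)}
step 2: add edge 2-4 (w=2); MST = {1-3(w=2) 2-4(w=2)}
step 3: add edge 0-1 (w=6); MST = {0-1(w=6) 1-3(w=2) 2-4(w=2)}
step 4: add edge 0-2 (w=9); MST = {0-1(w=6) 0-2(w=9) 1-3(w=2) 2-4(w=2)}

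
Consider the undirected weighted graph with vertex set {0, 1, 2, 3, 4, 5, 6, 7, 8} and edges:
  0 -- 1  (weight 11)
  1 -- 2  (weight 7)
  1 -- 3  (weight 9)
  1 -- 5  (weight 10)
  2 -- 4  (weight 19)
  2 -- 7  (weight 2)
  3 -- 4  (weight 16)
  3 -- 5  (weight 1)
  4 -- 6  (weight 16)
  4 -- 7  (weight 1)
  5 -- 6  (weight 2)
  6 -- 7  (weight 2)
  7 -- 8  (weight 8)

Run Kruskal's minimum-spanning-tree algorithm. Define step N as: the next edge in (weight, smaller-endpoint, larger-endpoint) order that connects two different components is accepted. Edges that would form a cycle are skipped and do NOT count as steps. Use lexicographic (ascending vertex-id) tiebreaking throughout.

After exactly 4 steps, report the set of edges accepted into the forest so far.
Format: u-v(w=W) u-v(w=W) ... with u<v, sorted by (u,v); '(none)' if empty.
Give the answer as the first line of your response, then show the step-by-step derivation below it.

2-7(w=2) 3-5(w=1) 4-7(w=1) 5-6(w=2)

step 1: add edge 3-5 (w=1); MST = {3-5(w=1)}
step 2: add edge 4-7 (w=1); MST = {3-5(w=1) 4-7(w=1)}
step 3: add edge 2-7 (w=2); MST = {2-7(w=2) 3-5(w=1) 4-7(w=1)}
step 4: add edge 5-6 (w=2); MST = {2-7(w=2) 3-5(w=1) 4-7(w=1) 5-6(w=2)}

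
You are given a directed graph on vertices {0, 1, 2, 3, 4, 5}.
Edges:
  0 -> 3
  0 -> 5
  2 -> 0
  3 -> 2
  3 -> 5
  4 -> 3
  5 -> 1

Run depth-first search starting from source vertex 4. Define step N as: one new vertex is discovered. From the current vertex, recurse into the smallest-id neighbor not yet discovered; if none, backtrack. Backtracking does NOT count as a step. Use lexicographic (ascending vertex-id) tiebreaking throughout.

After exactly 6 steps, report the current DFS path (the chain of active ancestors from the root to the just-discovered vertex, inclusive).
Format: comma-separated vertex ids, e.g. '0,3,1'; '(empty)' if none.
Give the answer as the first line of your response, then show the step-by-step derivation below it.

4,3,2,0,5,1

step 1: discover 4; path=4; order=4
step 2: discover 3; path=4>3; order=4,3
step 3: discover 2; path=4>3>2; order=4,3,2
step 4: discover 0; path=4>3>2>0; order=4,3,2,0
step 5: discover 5; path=4>3>2>0>5; order=4,3,2,0,5
step 6: discover 1; path=4>3>2>0>5>1; order=4,3,2,0,5,1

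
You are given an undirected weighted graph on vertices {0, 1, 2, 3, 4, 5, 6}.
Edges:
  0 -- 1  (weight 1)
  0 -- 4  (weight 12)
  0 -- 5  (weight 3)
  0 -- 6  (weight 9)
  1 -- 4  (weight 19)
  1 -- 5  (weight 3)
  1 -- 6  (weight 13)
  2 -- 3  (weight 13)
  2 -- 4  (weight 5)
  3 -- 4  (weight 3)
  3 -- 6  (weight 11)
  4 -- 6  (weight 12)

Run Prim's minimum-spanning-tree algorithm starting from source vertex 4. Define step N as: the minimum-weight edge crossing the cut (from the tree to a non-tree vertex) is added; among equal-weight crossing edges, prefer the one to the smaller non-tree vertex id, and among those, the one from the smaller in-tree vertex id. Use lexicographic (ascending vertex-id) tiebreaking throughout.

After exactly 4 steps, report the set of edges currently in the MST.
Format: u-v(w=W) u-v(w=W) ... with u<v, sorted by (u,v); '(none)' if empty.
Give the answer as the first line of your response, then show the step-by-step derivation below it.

0-6(w=9) 2-4(w=5) 3-4(w=3) 3-6(w=11)

step 1: add edge 3-4 (w=3); MST = {3-4(w=3)}
step 2: add edge 2-4 (w=5); MST = {2-4(w=5) 3-4(w=3)}
step 3: add edge 3-6 (w=11); MST = {2-4(w=5) 3-4(w=3) 3-6(w=11)}
step 4: add edge 0-6 (w=9); MST = {0-6(w=9) 2-4(w=5) 3-4(w=3) 3-6(w=11)}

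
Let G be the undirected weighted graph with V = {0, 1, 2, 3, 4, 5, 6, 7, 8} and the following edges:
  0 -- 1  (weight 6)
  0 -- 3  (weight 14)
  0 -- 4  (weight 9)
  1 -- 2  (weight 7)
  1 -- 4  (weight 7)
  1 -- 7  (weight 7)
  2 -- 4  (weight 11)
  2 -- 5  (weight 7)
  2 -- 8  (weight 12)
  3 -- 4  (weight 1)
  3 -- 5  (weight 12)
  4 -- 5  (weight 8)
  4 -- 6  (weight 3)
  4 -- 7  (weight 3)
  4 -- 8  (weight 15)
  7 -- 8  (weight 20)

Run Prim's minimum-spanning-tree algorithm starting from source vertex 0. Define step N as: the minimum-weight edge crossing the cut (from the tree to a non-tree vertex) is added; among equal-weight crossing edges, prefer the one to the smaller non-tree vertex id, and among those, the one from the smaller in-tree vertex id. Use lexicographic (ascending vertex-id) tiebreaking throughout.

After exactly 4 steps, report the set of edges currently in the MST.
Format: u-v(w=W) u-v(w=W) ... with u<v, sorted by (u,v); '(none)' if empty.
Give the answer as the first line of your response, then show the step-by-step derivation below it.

0-1(w=6) 1-2(w=7) 1-4(w=7) 3-4(w=1)

step 1: add edge 0-1 (w=6); MST = {0-1(w=6)}
step 2: add edge 1-2 (w=7); MST = {0-1(w=6) 1-2(w=7)}
step 3: add edge 1-4 (w=7); MST = {0-1(w=6) 1-2(w=7) 1-4(w=7)}
step 4: add edge 3-4 (w=1); MST = {0-1(w=6) 1-2(w=7) 1-4(w=7) 3-4(w=1)}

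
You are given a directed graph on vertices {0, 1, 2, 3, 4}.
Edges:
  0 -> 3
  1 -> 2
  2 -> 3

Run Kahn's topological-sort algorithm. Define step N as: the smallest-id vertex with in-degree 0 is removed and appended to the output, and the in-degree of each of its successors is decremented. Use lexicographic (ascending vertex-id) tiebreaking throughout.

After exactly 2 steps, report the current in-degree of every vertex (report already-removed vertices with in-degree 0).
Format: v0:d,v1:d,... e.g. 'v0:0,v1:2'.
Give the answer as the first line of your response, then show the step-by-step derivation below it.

v0:0,v1:0,v2:0,v3:1,v4:0

step 1: output 0; order=[0]; indeg=(0,0,1,1,0)
step 2: output 1; order=[0,1]; indeg=(0,0,0,1,0)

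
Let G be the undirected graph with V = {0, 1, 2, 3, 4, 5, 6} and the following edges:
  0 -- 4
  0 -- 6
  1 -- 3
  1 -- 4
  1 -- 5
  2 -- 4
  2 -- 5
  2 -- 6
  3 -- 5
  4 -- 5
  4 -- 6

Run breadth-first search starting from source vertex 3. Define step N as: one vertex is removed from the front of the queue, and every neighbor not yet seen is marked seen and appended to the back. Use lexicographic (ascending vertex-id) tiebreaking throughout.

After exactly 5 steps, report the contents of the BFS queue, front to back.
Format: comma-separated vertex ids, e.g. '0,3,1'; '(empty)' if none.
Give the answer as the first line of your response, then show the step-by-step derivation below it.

0,6

step 1: dequeue 3; queue=[1,5]; order=3
step 2: dequeue 1; queue=[5,4]; order=3,1
step 3: dequeue 5; queue=[4,2]; order=3,1,5
step 4: dequeue 4; queue=[2,0,6]; order=3,1,5,4
step 5: dequeue 2; queue=[0,6]; order=3,1,5,4,2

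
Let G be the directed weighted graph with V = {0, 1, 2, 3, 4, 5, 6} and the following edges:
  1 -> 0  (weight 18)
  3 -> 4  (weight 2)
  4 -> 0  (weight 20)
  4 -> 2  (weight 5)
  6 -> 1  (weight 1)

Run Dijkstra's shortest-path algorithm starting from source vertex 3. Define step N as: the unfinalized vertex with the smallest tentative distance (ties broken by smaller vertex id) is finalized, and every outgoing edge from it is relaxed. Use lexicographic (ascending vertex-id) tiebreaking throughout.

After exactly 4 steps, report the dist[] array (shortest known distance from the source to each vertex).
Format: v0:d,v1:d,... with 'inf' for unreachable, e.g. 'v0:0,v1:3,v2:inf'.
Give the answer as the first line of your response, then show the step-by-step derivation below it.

v0:22,v1:inf,v2:7,v3:0,v4:2,v5:inf,v6:inf

step 1: dist = v0:inf,v1:inf,v2:inf,v3:0,v4:2,v5:inf,v6:inf
step 2: dist = v0:22,v1:inf,v2:7,v3:0,v4:2,v5:inf,v6:inf
step 3: dist = v0:22,v1:inf,v2:7,v3:0,v4:2,v5:inf,v6:inf
step 4: dist = v0:22,v1:inf,v2:7,v3:0,v4:2,v5:inf,v6:inf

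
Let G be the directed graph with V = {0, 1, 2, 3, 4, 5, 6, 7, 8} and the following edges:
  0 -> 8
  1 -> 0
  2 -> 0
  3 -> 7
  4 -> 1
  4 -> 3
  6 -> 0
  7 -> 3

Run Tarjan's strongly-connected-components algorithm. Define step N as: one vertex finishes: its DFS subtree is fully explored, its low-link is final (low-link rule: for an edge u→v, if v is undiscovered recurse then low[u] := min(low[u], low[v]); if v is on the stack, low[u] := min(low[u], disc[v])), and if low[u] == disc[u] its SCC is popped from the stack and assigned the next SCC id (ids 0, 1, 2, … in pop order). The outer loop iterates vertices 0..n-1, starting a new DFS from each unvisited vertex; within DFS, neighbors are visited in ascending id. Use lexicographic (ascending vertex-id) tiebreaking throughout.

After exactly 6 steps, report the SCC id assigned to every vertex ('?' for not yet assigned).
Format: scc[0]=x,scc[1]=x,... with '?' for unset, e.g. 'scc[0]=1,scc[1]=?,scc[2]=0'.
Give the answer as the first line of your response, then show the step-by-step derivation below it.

scc[0]=1,scc[1]=2,scc[2]=3,scc[3]=4,scc[4]=?,scc[5]=?,scc[6]=?,scc[7]=4,scc[8]=0

step 1: low=(low[0]=0,low[1]=?,low[2]=?,low[3]=?,low[4]=?,low[5]=?,low[6]=?,low[7]=?,low[8]=1); scc=(scc[0]=?,scc[1]=?,scc[2]=?,scc[3]=?,scc[4]=?,scc[5]=?,scc[6]=?,scc[7]=?,scc[8]=0)
step 2: low=(low[0]=0,low[1]=?,low[2]=?,low[3]=?,low[4]=?,low[5]=?,low[6]=?,low[7]=?,low[8]=1); scc=(scc[0]=1,scc[1]=?,scc[2]=?,scc[3]=?,scc[4]=?,scc[5]=?,scc[6]=?,scc[7]=?,scc[8]=0)
step 3: low=(low[0]=0,low[1]=2,low[2]=?,low[3]=?,low[4]=?,low[5]=?,low[6]=?,low[7]=?,low[8]=1); scc=(scc[0]=1,scc[1]=2,scc[2]=?,scc[3]=?,scc[4]=?,scc[5]=?,scc[6]=?,scc[7]=?,scc[8]=0)
step 4: low=(low[0]=0,low[1]=2,low[2]=3,low[3]=?,low[4]=?,low[5]=?,low[6]=?,low[7]=?,low[8]=1); scc=(scc[0]=1,scc[1]=2,scc[2]=3,scc[3]=?,scc[4]=?,scc[5]=?,scc[6]=?,scc[7]=?,scc[8]=0)
step 5: low=(low[0]=0,low[1]=2,low[2]=3,low[3]=4,low[4]=?,low[5]=?,low[6]=?,low[7]=4,low[8]=1); scc=(scc[0]=1,scc[1]=2,scc[2]=3,scc[3]=?,scc[4]=?,scc[5]=?,scc[6]=?,scc[7]=?,scc[8]=0)
step 6: low=(low[0]=0,low[1]=2,low[2]=3,low[3]=4,low[4]=?,low[5]=?,low[6]=?,low[7]=4,low[8]=1); scc=(scc[0]=1,scc[1]=2,scc[2]=3,scc[3]=4,scc[4]=?,scc[5]=?,scc[6]=?,scc[7]=4,scc[8]=0)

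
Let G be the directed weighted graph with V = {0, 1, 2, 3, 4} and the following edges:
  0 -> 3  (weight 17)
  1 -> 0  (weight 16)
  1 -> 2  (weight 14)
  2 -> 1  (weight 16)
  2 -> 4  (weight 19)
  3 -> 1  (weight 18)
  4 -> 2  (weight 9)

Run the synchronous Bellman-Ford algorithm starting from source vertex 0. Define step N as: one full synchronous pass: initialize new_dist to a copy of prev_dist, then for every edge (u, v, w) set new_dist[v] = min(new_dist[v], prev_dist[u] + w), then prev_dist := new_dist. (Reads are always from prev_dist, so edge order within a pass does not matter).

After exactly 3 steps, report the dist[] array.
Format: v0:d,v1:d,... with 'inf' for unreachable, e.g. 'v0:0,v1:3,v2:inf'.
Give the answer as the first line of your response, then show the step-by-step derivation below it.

v0:0,v1:35,v2:49,v3:17,v4:inf

step 1: dist = v0:0,v1:inf,v2:inf,v3:17,v4:inf
step 2: dist = v0:0,v1:35,v2:inf,v3:17,v4:inf
step 3: dist = v0:0,v1:35,v2:49,v3:17,v4:inf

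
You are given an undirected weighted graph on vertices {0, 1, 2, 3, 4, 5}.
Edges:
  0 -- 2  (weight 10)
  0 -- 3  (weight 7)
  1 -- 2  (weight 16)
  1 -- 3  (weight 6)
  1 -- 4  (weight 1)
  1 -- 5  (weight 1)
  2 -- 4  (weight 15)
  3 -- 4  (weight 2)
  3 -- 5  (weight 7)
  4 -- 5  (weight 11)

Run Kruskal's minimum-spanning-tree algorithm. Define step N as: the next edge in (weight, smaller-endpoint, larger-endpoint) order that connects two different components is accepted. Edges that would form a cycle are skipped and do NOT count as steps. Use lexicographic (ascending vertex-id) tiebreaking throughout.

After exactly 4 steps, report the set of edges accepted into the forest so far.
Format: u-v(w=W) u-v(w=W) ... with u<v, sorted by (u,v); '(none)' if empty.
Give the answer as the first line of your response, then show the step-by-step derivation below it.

0-3(w=7) 1-4(w=1) 1-5(w=1) 3-4(w=2)

step 1: add edge 1-4 (w=1); MST = {1-4(w=1)}
step 2: add edge 1-5 (w=1); MST = {1-4(w=1) 1-5(w=1)}
step 3: add edge 3-4 (w=2); MST = {1-4(w=1) 1-5(w=1) 3-4(w=2)}
step 4: add edge 0-3 (w=7); MST = {0-3(w=7) 1-4(w=1) 1-5(w=1) 3-4(w=2)}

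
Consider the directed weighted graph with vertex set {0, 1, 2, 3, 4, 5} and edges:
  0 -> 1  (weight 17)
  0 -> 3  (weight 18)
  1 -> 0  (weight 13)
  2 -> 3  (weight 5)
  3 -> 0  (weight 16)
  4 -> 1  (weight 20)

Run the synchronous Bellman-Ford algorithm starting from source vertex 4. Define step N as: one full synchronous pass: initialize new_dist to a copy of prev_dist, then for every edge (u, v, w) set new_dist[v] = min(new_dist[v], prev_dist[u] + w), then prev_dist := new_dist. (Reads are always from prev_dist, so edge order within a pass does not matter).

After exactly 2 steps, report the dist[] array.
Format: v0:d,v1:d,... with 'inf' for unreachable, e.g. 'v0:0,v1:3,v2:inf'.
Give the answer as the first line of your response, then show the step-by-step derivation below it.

v0:33,v1:20,v2:inf,v3:inf,v4:0,v5:inf

step 1: dist = v0:inf,v1:20,v2:inf,v3:inf,v4:0,v5:inf
step 2: dist = v0:33,v1:20,v2:inf,v3:inf,v4:0,v5:inf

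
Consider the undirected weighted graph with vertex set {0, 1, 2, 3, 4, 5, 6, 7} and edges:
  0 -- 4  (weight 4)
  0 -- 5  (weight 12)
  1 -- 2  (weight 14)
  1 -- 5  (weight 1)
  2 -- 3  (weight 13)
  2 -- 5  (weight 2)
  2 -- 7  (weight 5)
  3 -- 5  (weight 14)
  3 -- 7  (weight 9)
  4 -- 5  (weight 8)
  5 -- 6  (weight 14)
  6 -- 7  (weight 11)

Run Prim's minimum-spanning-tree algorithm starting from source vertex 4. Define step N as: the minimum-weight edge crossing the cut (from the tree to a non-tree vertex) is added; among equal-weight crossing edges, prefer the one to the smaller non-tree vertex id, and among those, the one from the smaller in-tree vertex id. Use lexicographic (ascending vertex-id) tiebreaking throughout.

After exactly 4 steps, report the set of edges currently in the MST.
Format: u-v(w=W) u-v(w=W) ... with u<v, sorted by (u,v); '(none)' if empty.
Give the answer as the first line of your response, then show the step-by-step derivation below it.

0-4(w=4) 1-5(w=1) 2-5(w=2) 4-5(w=8)

step 1: add edge 0-4 (w=4); MST = {0-4(w=4)}
step 2: add edge 4-5 (w=8); MST = {0-4(w=4) 4-5(w=8)}
step 3: add edge 1-5 (w=1); MST = {0-4(w=4) 1-5(w=1) 4-5(w=8)}
step 4: add edge 2-5 (w=2); MST = {0-4(w=4) 1-5(w=1) 2-5(w=2) 4-5(w=8)}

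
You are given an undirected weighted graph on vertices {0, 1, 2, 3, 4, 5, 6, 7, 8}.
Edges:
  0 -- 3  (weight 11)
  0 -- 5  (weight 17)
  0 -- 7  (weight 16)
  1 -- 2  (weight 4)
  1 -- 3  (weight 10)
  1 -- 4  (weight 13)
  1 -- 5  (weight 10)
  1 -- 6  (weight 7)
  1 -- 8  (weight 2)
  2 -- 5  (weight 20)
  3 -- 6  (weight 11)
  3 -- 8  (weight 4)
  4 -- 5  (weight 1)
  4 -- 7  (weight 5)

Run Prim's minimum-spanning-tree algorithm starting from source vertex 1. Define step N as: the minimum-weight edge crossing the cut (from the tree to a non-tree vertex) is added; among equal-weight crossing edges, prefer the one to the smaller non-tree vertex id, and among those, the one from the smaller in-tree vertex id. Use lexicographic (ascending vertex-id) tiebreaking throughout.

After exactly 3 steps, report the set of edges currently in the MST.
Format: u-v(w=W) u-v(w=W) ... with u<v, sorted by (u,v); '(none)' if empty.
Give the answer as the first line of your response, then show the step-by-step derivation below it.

1-2(w=4) 1-8(w=2) 3-8(w=4)

step 1: add edge 1-8 (w=2); MST = {1-8(w=2)}
step 2: add edge 1-2 (w=4); MST = {1-2(w=4) 1-8(w=2)}
step 3: add edge 3-8 (w=4); MST = {1-2(w=4) 1-8(w=2) 3-8(w=4)}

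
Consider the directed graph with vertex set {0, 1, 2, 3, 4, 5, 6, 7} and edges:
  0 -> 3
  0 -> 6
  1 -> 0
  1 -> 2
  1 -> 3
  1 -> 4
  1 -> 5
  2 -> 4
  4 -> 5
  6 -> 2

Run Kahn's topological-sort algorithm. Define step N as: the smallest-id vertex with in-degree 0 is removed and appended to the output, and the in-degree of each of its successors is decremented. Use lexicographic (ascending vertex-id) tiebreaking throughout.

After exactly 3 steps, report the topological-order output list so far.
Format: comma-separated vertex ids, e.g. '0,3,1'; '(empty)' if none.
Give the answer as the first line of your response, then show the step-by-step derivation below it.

1,0,3

step 1: output 1; order=[1]; indeg=(0,0,1,1,1,1,1,0)
step 2: output 0; order=[1,0]; indeg=(0,0,1,0,1,1,0,0)
step 3: output 3; order=[1,0,3]; indeg=(0,0,1,0,1,1,0,0)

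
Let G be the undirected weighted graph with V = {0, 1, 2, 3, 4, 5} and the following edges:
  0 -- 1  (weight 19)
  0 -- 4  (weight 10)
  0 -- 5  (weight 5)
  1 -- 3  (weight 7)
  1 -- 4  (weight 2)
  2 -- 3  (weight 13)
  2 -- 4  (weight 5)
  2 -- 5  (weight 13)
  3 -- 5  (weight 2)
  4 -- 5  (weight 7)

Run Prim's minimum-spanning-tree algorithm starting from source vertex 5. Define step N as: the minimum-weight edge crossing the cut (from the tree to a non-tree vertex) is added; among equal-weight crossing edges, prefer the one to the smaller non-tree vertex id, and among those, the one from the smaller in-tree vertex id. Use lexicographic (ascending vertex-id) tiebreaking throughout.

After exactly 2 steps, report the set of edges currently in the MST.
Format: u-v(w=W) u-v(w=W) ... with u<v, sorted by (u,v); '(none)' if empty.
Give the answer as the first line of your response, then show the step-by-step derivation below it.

0-5(w=5) 3-5(w=2)

step 1: add edge 3-5 (w=2); MST = {3-5(w=2)}
step 2: add edge 0-5 (w=5); MST = {0-5(w=5) 3-5(w=2)}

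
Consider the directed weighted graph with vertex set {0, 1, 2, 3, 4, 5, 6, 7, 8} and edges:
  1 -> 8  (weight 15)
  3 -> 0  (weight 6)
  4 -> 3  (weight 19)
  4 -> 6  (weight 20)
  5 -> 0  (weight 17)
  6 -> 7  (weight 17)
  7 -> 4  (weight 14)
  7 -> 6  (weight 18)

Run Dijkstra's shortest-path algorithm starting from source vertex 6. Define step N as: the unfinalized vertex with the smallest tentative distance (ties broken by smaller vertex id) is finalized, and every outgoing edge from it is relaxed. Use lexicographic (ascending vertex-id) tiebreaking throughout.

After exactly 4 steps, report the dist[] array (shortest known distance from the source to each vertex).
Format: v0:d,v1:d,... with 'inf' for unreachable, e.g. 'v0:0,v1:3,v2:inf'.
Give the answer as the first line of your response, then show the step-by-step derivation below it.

v0:56,v1:inf,v2:inf,v3:50,v4:31,v5:inf,v6:0,v7:17,v8:inf

step 1: dist = v0:inf,v1:inf,v2:inf,v3:inf,v4:inf,v5:inf,v6:0,v7:17,v8:inf
step 2: dist = v0:inf,v1:inf,v2:inf,v3:inf,v4:31,v5:inf,v6:0,v7:17,v8:inf
step 3: dist = v0:inf,v1:inf,v2:inf,v3:50,v4:31,v5:inf,v6:0,v7:17,v8:inf
step 4: dist = v0:56,v1:inf,v2:inf,v3:50,v4:31,v5:inf,v6:0,v7:17,v8:inf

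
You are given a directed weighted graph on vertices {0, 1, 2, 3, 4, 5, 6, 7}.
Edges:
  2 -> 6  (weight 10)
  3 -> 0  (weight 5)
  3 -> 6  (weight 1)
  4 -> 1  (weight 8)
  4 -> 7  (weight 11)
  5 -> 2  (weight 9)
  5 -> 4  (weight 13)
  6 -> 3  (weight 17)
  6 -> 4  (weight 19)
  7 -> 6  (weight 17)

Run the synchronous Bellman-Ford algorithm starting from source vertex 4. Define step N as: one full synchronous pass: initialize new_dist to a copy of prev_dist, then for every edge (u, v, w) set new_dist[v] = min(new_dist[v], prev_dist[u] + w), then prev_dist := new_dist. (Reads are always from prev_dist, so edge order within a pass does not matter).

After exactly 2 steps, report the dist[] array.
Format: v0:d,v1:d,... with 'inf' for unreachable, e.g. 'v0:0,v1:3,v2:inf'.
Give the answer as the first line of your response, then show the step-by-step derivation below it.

v0:inf,v1:8,v2:inf,v3:inf,v4:0,v5:inf,v6:28,v7:11

step 1: dist = v0:inf,v1:8,v2:inf,v3:inf,v4:0,v5:inf,v6:inf,v7:11
step 2: dist = v0:inf,v1:8,v2:inf,v3:inf,v4:0,v5:inf,v6:28,v7:11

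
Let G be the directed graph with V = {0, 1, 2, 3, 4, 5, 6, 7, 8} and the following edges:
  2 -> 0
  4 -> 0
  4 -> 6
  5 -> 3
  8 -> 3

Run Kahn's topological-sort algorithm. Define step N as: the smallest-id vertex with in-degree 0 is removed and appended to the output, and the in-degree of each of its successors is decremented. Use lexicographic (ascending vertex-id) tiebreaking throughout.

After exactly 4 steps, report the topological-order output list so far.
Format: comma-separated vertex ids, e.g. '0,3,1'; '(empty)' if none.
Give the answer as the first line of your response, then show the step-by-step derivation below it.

1,2,4,0

step 1: output 1; order=[1]; indeg=(2,0,0,2,0,0,1,0,0)
step 2: output 2; order=[1,2]; indeg=(1,0,0,2,0,0,1,0,0)
step 3: output 4; order=[1,2,4]; indeg=(0,0,0,2,0,0,0,0,0)
step 4: output 0; order=[1,2,4,0]; indeg=(0,0,0,2,0,0,0,0,0)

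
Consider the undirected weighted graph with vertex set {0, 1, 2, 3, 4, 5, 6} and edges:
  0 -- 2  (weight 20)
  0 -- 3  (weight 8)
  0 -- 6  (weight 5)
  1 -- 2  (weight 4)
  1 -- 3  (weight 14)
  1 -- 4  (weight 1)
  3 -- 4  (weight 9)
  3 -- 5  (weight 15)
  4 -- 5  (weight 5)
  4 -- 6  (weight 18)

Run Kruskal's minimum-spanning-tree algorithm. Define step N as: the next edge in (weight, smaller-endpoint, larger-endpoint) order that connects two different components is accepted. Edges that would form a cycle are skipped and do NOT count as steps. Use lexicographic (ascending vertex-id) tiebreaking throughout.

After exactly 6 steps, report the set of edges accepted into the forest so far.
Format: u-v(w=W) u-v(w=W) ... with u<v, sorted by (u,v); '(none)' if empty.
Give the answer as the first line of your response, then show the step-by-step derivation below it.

0-3(w=8) 0-6(w=5) 1-2(w=4) 1-4(w=1) 3-4(w=9) 4-5(w=5)

step 1: add edge 1-4 (w=1); MST = {1-4(w=1)}
step 2: add edge 1-2 (w=4); MST = {1-2(w=4) 1-4(w=1)}
step 3: add edge 0-6 (w=5); MST = {0-6(w=5) 1-2(w=4) 1-4(w=1)}
step 4: add edge 4-5 (w=5); MST = {0-6(w=5) 1-2(w=4) 1-4(w=1) 4-5(w=5)}
step 5: add edge 0-3 (w=8); MST = {0-3(w=8) 0-6(w=5) 1-2(w=4) 1-4(w=1) 4-5(w=5)}
step 6: add edge 3-4 (w=9); MST = {0-3(w=8) 0-6(w=5) 1-2(w=4) 1-4(w=1) 3-4(w=9) 4-5(w=5)}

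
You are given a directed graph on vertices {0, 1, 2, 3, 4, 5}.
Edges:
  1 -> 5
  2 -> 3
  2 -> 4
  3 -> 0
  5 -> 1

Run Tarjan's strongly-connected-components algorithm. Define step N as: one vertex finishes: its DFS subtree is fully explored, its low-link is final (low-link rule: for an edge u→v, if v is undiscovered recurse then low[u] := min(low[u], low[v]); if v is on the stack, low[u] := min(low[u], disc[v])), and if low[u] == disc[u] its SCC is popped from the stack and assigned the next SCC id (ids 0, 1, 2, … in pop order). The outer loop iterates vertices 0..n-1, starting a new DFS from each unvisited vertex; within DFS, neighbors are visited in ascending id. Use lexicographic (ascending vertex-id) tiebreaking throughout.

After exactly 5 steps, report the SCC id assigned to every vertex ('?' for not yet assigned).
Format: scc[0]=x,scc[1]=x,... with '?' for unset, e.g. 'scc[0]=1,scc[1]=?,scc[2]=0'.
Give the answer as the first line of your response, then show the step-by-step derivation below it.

scc[0]=0,scc[1]=1,scc[2]=?,scc[3]=2,scc[4]=3,scc[5]=1

step 1: low=(low[0]=0,low[1]=?,low[2]=?,low[3]=?,low[4]=?,low[5]=?); scc=(scc[0]=0,scc[1]=?,scc[2]=?,scc[3]=?,scc[4]=?,scc[5]=?)
step 2: low=(low[0]=0,low[1]=1,low[2]=?,low[3]=?,low[4]=?,low[5]=1); scc=(scc[0]=0,scc[1]=?,scc[2]=?,scc[3]=?,scc[4]=?,scc[5]=?)
step 3: low=(low[0]=0,low[1]=1,low[2]=?,low[3]=?,low[4]=?,low[5]=1); scc=(scc[0]=0,scc[1]=1,scc[2]=?,scc[3]=?,scc[4]=?,scc[5]=1)
step 4: low=(low[0]=0,low[1]=1,low[2]=3,low[3]=4,low[4]=?,low[5]=1); scc=(scc[0]=0,scc[1]=1,scc[2]=?,scc[3]=2,scc[4]=?,scc[5]=1)
step 5: low=(low[0]=0,low[1]=1,low[2]=3,low[3]=4,low[4]=5,low[5]=1); scc=(scc[0]=0,scc[1]=1,scc[2]=?,scc[3]=2,scc[4]=3,scc[5]=1)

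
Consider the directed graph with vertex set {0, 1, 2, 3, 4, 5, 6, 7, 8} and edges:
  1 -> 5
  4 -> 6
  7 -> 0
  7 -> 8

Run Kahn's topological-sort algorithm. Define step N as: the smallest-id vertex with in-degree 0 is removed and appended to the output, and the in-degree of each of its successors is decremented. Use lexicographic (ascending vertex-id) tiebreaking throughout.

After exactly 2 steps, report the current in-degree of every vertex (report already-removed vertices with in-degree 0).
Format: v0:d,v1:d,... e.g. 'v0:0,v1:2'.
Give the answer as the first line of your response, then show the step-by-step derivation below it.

v0:1,v1:0,v2:0,v3:0,v4:0,v5:0,v6:1,v7:0,v8:1

step 1: output 1; order=[1]; indeg=(1,0,0,0,0,0,1,0,1)
step 2: output 2; order=[1,2]; indeg=(1,0,0,0,0,0,1,0,1)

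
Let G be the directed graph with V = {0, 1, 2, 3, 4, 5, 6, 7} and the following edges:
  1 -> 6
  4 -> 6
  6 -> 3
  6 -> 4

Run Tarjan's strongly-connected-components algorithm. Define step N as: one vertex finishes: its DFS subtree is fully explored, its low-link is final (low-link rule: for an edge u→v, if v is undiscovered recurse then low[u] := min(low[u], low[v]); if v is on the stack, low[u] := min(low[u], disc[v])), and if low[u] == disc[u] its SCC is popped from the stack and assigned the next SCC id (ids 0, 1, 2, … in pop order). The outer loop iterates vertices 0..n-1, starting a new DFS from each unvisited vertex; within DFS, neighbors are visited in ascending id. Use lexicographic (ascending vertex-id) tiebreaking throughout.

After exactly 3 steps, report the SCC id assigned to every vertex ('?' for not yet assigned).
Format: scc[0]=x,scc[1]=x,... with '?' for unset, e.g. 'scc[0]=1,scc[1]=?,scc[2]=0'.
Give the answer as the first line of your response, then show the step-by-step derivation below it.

scc[0]=0,scc[1]=?,scc[2]=?,scc[3]=1,scc[4]=?,scc[5]=?,scc[6]=?,scc[7]=?

step 1: low=(low[0]=0,low[1]=?,low[2]=?,low[3]=?,low[4]=?,low[5]=?,low[6]=?,low[7]=?); scc=(scc[0]=0,scc[1]=?,scc[2]=?,scc[3]=?,scc[4]=?,scc[5]=?,scc[6]=?,scc[7]=?)
step 2: low=(low[0]=0,low[1]=1,low[2]=?,low[3]=3,low[4]=?,low[5]=?,low[6]=2,low[7]=?); scc=(scc[0]=0,scc[1]=?,scc[2]=?,scc[3]=1,scc[4]=?,scc[5]=?,scc[6]=?,scc[7]=?)
step 3: low=(low[0]=0,low[1]=1,low[2]=?,low[3]=3,low[4]=2,low[5]=?,low[6]=2,low[7]=?); scc=(scc[0]=0,scc[1]=?,scc[2]=?,scc[3]=1,scc[4]=?,scc[5]=?,scc[6]=?,scc[7]=?)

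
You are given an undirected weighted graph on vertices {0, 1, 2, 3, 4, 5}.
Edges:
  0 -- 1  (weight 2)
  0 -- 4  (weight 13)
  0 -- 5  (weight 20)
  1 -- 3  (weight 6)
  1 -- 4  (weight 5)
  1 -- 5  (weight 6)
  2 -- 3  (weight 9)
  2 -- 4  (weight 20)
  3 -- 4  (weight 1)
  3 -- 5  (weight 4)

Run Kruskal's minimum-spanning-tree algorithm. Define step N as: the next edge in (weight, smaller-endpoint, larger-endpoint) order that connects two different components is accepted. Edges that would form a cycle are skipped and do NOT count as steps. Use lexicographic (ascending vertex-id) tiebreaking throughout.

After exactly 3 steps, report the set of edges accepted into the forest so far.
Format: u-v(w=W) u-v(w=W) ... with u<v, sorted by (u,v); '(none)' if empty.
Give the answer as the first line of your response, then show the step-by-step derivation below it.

0-1(w=2) 3-4(w=1) 3-5(w=4)

step 1: add edge 3-4 (w=1); MST = {3-4(w=1)}
step 2: add edge 0-1 (w=2); MST = {0-1(w=2) 3-4(w=1)}
step 3: add edge 3-5 (w=4); MST = {0-1(w=2) 3-4(w=1) 3-5(w=4)}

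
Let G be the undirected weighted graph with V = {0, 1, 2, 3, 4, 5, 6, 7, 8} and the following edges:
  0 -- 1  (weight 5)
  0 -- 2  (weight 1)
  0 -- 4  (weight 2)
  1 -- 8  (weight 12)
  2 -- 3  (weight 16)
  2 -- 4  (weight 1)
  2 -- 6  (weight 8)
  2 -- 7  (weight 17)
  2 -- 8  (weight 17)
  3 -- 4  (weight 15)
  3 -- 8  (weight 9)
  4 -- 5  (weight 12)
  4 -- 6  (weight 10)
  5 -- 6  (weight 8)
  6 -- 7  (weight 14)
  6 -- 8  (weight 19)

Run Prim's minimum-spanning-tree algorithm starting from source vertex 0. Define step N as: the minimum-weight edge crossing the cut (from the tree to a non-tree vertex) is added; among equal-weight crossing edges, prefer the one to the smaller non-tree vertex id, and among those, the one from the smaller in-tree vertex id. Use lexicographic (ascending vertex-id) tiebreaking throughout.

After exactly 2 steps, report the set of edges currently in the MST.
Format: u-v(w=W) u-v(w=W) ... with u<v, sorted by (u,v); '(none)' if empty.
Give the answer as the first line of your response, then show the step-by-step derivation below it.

0-2(w=1) 2-4(w=1)

step 1: add edge 0-2 (w=1); MST = {0-2(w=1)}
step 2: add edge 2-4 (w=1); MST = {0-2(w=1) 2-4(w=1)}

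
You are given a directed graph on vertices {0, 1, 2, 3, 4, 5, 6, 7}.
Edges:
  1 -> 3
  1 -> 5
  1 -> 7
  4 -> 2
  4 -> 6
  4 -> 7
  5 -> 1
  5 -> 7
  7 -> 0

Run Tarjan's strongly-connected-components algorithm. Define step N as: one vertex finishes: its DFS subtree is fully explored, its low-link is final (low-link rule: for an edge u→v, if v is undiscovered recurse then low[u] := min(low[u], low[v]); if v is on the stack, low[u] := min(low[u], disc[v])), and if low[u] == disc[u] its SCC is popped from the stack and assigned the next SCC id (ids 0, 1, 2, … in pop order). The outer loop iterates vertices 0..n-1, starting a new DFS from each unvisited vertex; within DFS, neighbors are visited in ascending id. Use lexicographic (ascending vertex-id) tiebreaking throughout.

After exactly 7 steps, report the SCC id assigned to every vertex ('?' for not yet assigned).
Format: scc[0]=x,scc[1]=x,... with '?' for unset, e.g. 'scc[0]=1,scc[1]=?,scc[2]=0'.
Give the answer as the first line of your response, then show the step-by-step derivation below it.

scc[0]=0,scc[1]=3,scc[2]=4,scc[3]=1,scc[4]=?,scc[5]=3,scc[6]=5,scc[7]=2

step 1: low=(low[0]=0,low[1]=?,low[2]=?,low[3]=?,low[4]=?,low[5]=?,low[6]=?,low[7]=?); scc=(scc[0]=0,scc[1]=?,scc[2]=?,scc[3]=?,scc[4]=?,scc[5]=?,scc[6]=?,scc[7]=?)
step 2: low=(low[0]=0,low[1]=1,low[2]=?,low[3]=2,low[4]=?,low[5]=?,low[6]=?,low[7]=?); scc=(scc[0]=0,scc[1]=?,scc[2]=?,scc[3]=1,scc[4]=?,scc[5]=?,scc[6]=?,scc[7]=?)
step 3: low=(low[0]=0,low[1]=1,low[2]=?,low[3]=2,low[4]=?,low[5]=1,low[6]=?,low[7]=4); scc=(scc[0]=0,scc[1]=?,scc[2]=?,scc[3]=1,scc[4]=?,scc[5]=?,scc[6]=?,scc[7]=2)
step 4: low=(low[0]=0,low[1]=1,low[2]=?,low[3]=2,low[4]=?,low[5]=1,low[6]=?,low[7]=4); scc=(scc[0]=0,scc[1]=?,scc[2]=?,scc[3]=1,scc[4]=?,scc[5]=?,scc[6]=?,scc[7]=2)
step 5: low=(low[0]=0,low[1]=1,low[2]=?,low[3]=2,low[4]=?,low[5]=1,low[6]=?,low[7]=4); scc=(scc[0]=0,scc[1]=3,scc[2]=?,scc[3]=1,scc[4]=?,scc[5]=3,scc[6]=?,scc[7]=2)
step 6: low=(low[0]=0,low[1]=1,low[2]=5,low[3]=2,low[4]=?,low[5]=1,low[6]=?,low[7]=4); scc=(scc[0]=0,scc[1]=3,scc[2]=4,scc[3]=1,scc[4]=?,scc[5]=3,scc[6]=?,scc[7]=2)
step 7: low=(low[0]=0,low[1]=1,low[2]=5,low[3]=2,low[4]=6,low[5]=1,low[6]=7,low[7]=4); scc=(scc[0]=0,scc[1]=3,scc[2]=4,scc[3]=1,scc[4]=?,scc[5]=3,scc[6]=5,scc[7]=2)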